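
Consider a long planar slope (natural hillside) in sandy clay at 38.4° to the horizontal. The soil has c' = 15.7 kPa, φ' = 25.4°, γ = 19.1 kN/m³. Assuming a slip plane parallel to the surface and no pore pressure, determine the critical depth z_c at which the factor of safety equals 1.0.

Setting FS = 1.00 in FS = [c' + γz cos²β tanφ'] / [γz sinβ cosβ] and solving for z:
z = c' / [γ cosβ (FS·sinβ − cosβ·tanφ')]
  = 15.7 / [19.1·cos38.4°·(1.00·sin38.4° − cos38.4°·tan25.4°)]
  = 15.7 / [19.1·0.7837·(1.00·0.6211 − 0.7837·0.4748)]
  = 15.7 / 3.7275 = 4.212 m

z_c = 4.21 m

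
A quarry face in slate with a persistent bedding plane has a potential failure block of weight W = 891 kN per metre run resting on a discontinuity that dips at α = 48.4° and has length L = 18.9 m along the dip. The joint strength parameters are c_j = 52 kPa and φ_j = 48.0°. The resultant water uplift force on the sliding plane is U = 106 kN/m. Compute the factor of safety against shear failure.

FS = 2.28

Resolving the block weight along and normal to the plane and applying the Mohr–Coulomb strength on the joint:
N' = W cosα − U = 891·cos48.4° − 106 = 485.6 kN/m
Driving force T = W sinα = 891·sin48.4° = 666.3 kN/m
Resisting force R = c_j·L + N'·tanφ_j = 52·18.9 + 485.6·tan48.0° = 982.8 + 539.3 = 1522.1 kN/m
FS = R / T = 1522.1 / 666.3 = 2.284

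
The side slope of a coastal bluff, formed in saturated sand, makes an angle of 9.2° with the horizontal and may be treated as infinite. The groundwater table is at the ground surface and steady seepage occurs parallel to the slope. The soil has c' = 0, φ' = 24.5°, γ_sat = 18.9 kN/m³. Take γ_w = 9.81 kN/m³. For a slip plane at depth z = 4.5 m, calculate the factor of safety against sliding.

FS = 1.35

With seepage parallel to the slope and the water table at the surface, the effective normal stress on the slip plane uses the buoyant unit weight γ' = γ_sat − γ_w while the driving shear stress uses γ_sat:
FS = [c' + γ' z cos²β tanφ'] / [γ_sat z sinβ cosβ]
(For c' = 0 this reduces to FS = (γ'/γ_sat)·tanφ'/tanβ.)
γ' = 18.9 − 9.81 = 9.09 kN/m³
Numerator = 0.0 + 9.09·4.5·cos²9.2°·tan24.5° = 0.0 + 9.09·4.5·0.9744·0.4557 = 18.165 kPa
Denominator = 18.9·4.5·sin9.2°·cos9.2° = 18.9·4.5·0.1599·0.9871 = 13.423 kPa
FS = 18.165 / 13.423 = 1.353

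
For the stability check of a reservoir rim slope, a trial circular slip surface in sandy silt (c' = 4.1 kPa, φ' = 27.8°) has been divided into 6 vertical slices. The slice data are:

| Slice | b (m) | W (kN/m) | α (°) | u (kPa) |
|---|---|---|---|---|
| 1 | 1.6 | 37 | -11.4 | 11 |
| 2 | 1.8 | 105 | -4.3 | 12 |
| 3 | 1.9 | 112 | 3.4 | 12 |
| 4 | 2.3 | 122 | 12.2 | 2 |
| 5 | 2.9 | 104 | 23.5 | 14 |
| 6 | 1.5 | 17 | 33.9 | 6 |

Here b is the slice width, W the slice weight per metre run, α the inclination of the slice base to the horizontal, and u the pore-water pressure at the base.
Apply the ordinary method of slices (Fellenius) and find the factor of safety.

Ordinary method of slices: FS = Σ[c'·Δl_i + (W_i cosα_i − u_i·Δl_i)·tanφ'] / Σ W_i sinα_i, with Δl_i = b_i / cosα_i.
Slice 1: Δl = 1.6/cos(-11.4°) = 1.632 m; N'_1 = 37·cos(-11.4°) − 11·1.632 = 18.3; c'Δl = 6.69; W sinα = -7.3
Slice 2: Δl = 1.8/cos(-4.3°) = 1.805 m; N'_2 = 105·cos(-4.3°) − 12·1.805 = 83.0; c'Δl = 7.40; W sinα = -7.9
Slice 3: Δl = 1.9/cos3.4° = 1.903 m; N'_3 = 112·cos3.4° − 12·1.903 = 89.0; c'Δl = 7.80; W sinα = 6.6
Slice 4: Δl = 2.3/cos12.2° = 2.353 m; N'_4 = 122·cos12.2° − 2·2.353 = 114.5; c'Δl = 9.65; W sinα = 25.8
Slice 5: Δl = 2.9/cos23.5° = 3.162 m; N'_5 = 104·cos23.5° − 14·3.162 = 51.1; c'Δl = 12.97; W sinα = 41.5
Slice 6: Δl = 1.5/cos33.9° = 1.807 m; N'_6 = 17·cos33.9° − 6·1.807 = 3.3; c'Δl = 7.41; W sinα = 9.5
Σc'Δl = 51.9 kN/m; ΣN' = 359.2 kN/m; ΣW sinα = 68.2 kN/m
Resisting = 51.9 + 359.2·tan27.8° = 51.9 + 189.4 = 241.3 kN/m
FS = 241.3 / 68.2 = 3.539

FS = 3.54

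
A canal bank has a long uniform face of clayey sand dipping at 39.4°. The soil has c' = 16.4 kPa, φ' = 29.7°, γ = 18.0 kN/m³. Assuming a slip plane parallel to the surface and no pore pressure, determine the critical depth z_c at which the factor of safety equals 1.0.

z_c = 6.08 m

Setting FS = 1.00 in FS = [c' + γz cos²β tanφ'] / [γz sinβ cosβ] and solving for z:
z = c' / [γ cosβ (FS·sinβ − cosβ·tanφ')]
  = 16.4 / [18.0·cos39.4°·(1.00·sin39.4° − cos39.4°·tan29.7°)]
  = 16.4 / [18.0·0.7727·(1.00·0.6347 − 0.7727·0.5704)]
  = 16.4 / 2.6980 = 6.079 m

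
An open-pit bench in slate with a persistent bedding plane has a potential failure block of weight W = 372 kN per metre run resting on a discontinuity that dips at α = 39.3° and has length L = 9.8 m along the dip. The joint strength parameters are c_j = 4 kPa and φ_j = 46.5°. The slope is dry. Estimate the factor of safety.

FS = 1.45

Resolving the block weight along and normal to the plane and applying the Mohr–Coulomb strength on the joint:
N' = W cosα = 372·cos39.3° = 287.9 kN/m
Driving force T = W sinα = 372·sin39.3° = 235.6 kN/m
Resisting force R = c_j·L + N'·tanφ_j = 4·9.8 + 287.9·tan46.5° = 39.2 + 303.4 = 342.6 kN/m
FS = R / T = 342.6 / 235.6 = 1.454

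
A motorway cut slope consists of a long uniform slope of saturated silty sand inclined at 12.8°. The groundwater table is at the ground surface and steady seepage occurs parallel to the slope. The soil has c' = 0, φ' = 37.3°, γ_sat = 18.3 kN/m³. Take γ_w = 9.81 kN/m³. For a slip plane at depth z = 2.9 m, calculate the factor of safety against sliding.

With seepage parallel to the slope and the water table at the surface, the effective normal stress on the slip plane uses the buoyant unit weight γ' = γ_sat − γ_w while the driving shear stress uses γ_sat:
FS = [c' + γ' z cos²β tanφ'] / [γ_sat z sinβ cosβ]
(For c' = 0 this reduces to FS = (γ'/γ_sat)·tanφ'/tanβ.)
γ' = 18.3 − 9.81 = 8.49 kN/m³
Numerator = 0.0 + 8.49·2.9·cos²12.8°·tan37.3° = 0.0 + 8.49·2.9·0.9509·0.7618 = 17.836 kPa
Denominator = 18.3·2.9·sin12.8°·cos12.8° = 18.3·2.9·0.2215·0.9751 = 11.465 kPa
FS = 17.836 / 11.465 = 1.556

FS = 1.56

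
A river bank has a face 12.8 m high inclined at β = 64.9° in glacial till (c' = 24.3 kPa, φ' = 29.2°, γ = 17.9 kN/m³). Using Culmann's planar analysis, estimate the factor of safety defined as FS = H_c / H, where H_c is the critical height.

H_c = (4c'/γ) · sinβ cosφ' / [1 − cos(β − φ')]
    = (4·24.3/17.9) · sin64.9°·cos29.2° / [1 − cos35.7°]
    = 5.430 · 0.7905 / 0.1879 = 22.84 m
FS = H_c / H = 22.84 / 12.8 = 1.785

FS = 1.78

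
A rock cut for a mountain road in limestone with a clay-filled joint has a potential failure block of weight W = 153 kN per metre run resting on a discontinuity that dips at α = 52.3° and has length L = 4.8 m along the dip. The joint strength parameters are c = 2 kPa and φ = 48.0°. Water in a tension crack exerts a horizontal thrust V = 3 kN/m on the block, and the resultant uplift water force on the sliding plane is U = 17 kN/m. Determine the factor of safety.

FS = 0.75

Resolving the block weight along and normal to the plane and applying the Mohr–Coulomb strength on the joint:
N' = W cosα − U − V sinα = 153·cos52.3° − 17 − 3·sin52.3° = 74.2 kN/m
Driving force T = W sinα + V cosα = 153·sin52.3° + 3·cos52.3° = 122.9 kN/m
Resisting force R = c·L + N'·tanφ = 2·4.8 + 74.2·tan48.0° = 9.6 + 82.4 = 92.0 kN/m
FS = R / T = 92.0 / 122.9 = 0.749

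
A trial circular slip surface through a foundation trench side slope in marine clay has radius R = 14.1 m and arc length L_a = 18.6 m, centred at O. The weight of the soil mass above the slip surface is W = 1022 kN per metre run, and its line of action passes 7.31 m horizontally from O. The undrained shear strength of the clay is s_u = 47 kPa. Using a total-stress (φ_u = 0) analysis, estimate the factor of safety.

FS = 1.65

Taking moments about the centre O, the resisting moment is provided by the undrained shear strength acting along the arc:
M_R = s_u·L_a·R = 47·18.60·14.1 = 12326.2 kN·m/m
M_D = W·d = 1022·7.31 = 7470.8 kN·m/m
FS = M_R / M_D = 12326.2 / 7470.8 = 1.650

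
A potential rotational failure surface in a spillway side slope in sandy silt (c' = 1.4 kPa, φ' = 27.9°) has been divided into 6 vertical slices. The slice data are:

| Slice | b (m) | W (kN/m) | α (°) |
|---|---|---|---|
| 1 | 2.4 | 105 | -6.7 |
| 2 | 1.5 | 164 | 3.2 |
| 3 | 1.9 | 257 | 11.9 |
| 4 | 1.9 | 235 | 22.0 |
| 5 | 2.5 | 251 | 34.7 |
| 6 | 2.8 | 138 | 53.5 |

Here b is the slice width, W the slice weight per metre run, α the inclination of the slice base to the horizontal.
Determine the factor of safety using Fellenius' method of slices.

Ordinary method of slices: FS = Σ[c'·Δl_i + (W_i cosα_i)·tanφ'] / Σ W_i sinα_i, with Δl_i = b_i / cosα_i.
Slice 1: Δl = 2.4/cos(-6.7°) = 2.417 m; N'_1 = 105·cos(-6.7°) = 104.3; c'Δl = 3.38; W sinα = -12.3
Slice 2: Δl = 1.5/cos3.2° = 1.502 m; N'_2 = 164·cos3.2° = 163.7; c'Δl = 2.10; W sinα = 9.2
Slice 3: Δl = 1.9/cos11.9° = 1.942 m; N'_3 = 257·cos11.9° = 251.5; c'Δl = 2.72; W sinα = 53.0
Slice 4: Δl = 1.9/cos22.0° = 2.049 m; N'_4 = 235·cos22.0° = 217.9; c'Δl = 2.87; W sinα = 88.0
Slice 5: Δl = 2.5/cos34.7° = 3.041 m; N'_5 = 251·cos34.7° = 206.4; c'Δl = 4.26; W sinα = 142.9
Slice 6: Δl = 2.8/cos53.5° = 4.707 m; N'_6 = 138·cos53.5° = 82.1; c'Δl = 6.59; W sinα = 110.9
Σc'Δl = 21.9 kN/m; ΣN' = 1025.8 kN/m; ΣW sinα = 391.8 kN/m
Resisting = 21.9 + 1025.8·tan27.9° = 21.9 + 543.2 = 565.1 kN/m
FS = 565.1 / 391.8 = 1.442

FS = 1.44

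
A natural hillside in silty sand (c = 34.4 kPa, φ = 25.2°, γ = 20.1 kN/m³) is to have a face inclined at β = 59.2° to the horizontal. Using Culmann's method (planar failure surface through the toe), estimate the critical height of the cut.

H_c = 31.12 m

Culmann's analysis gives the critical failure plane at α_cr = (β + φ)/2 = (59.2 + 25.2)/2 = 42.2°, and the critical height
H_c = (4c/γ) · sinβ cosφ / [1 − cos(β − φ)]
    = (4·34.4/20.1) · sin59.2°·cos25.2° / [1 − cos(34.0°)]
    = 6.846 · 0.8590·0.9048 / [1 − 0.8290]
    = 6.846 · 0.7772 / 0.1710
    = 31.12 m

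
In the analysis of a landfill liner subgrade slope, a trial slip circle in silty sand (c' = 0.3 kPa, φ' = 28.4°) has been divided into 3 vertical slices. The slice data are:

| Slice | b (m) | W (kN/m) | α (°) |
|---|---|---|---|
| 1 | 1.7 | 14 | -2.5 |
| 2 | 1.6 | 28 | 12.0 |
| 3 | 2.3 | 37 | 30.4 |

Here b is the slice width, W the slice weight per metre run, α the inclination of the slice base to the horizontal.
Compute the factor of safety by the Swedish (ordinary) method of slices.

FS = 1.73

Ordinary method of slices: FS = Σ[c'·Δl_i + (W_i cosα_i)·tanφ'] / Σ W_i sinα_i, with Δl_i = b_i / cosα_i.
Slice 1: Δl = 1.7/cos(-2.5°) = 1.702 m; N'_1 = 14·cos(-2.5°) = 14.0; c'Δl = 0.51; W sinα = -0.6
Slice 2: Δl = 1.6/cos12.0° = 1.636 m; N'_2 = 28·cos12.0° = 27.4; c'Δl = 0.49; W sinα = 5.8
Slice 3: Δl = 2.3/cos30.4° = 2.667 m; N'_3 = 37·cos30.4° = 31.9; c'Δl = 0.80; W sinα = 18.7
Σc'Δl = 1.8 kN/m; ΣN' = 73.3 kN/m; ΣW sinα = 23.9 kN/m
Resisting = 1.8 + 73.3·tan28.4° = 1.8 + 39.6 = 41.4 kN/m
FS = 41.4 / 23.9 = 1.731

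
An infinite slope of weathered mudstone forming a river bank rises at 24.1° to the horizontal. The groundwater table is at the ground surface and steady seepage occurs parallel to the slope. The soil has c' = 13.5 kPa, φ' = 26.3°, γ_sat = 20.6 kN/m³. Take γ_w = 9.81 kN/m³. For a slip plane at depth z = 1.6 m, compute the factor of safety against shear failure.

FS = 1.68

With seepage parallel to the slope and the water table at the surface, the effective normal stress on the slip plane uses the buoyant unit weight γ' = γ_sat − γ_w while the driving shear stress uses γ_sat:
FS = [c' + γ' z cos²β tanφ'] / [γ_sat z sinβ cosβ]
γ' = 20.6 − 9.81 = 10.79 kN/m³
Numerator = 13.5 + 10.79·1.6·cos²24.1°·tan26.3° = 13.5 + 10.79·1.6·0.8333·0.4942 = 20.610 kPa
Denominator = 20.6·1.6·sin24.1°·cos24.1° = 20.6·1.6·0.4083·0.9128 = 12.285 kPa
FS = 20.610 / 12.285 = 1.678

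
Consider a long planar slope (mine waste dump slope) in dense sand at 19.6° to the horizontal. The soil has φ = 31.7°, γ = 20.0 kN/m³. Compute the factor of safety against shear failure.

FS = 1.73

For a dry cohesionless infinite slope the factor of safety is FS = tanφ / tanβ.
FS = tan31.7° / tan19.6° = 0.6176 / 0.3561 = 1.734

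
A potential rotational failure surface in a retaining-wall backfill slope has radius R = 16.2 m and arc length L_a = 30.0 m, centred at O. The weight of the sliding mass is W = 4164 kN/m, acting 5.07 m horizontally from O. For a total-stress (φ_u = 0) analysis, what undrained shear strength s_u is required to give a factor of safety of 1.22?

FS = s_u·L_a·R / (W·d), so s_u = FS·W·d / (L_a·R).
s_u = 1.22·4164·5.07 / (30.00·16.2) = 25756.0 / 486.00 = 53.00 kPa

s_u = 53.0 kPa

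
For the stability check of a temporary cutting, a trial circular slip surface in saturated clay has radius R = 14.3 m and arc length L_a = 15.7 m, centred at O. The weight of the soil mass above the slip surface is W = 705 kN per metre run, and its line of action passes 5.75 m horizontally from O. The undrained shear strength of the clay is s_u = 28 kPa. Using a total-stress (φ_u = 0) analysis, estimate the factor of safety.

Taking moments about the centre O, the resisting moment is provided by the undrained shear strength acting along the arc:
M_R = s_u·L_a·R = 28·15.70·14.3 = 6286.3 kN·m/m
M_D = W·d = 705·5.75 = 4053.8 kN·m/m
FS = M_R / M_D = 6286.3 / 4053.8 = 1.551

FS = 1.55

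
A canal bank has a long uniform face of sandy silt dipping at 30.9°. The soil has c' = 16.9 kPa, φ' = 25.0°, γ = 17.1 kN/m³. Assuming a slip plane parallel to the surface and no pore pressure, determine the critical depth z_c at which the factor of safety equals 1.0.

z_c = 10.16 m

Setting FS = 1.00 in FS = [c' + γz cos²β tanφ'] / [γz sinβ cosβ] and solving for z:
z = c' / [γ cosβ (FS·sinβ − cosβ·tanφ')]
  = 16.9 / [17.1·cos30.9°·(1.00·sin30.9° − cos30.9°·tan25.0°)]
  = 16.9 / [17.1·0.8581·(1.00·0.5135 − 0.8581·0.4663)]
  = 16.9 / 1.6642 = 10.155 m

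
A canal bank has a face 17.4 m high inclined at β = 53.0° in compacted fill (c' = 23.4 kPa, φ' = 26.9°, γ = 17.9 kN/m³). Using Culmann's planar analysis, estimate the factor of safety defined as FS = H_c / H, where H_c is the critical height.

FS = 2.10

H_c = (4c'/γ) · sinβ cosφ' / [1 − cos(β − φ')]
    = (4·23.4/17.9) · sin53.0°·cos26.9° / [1 − cos26.1°]
    = 5.229 · 0.7122 / 0.1020 = 36.52 m
FS = H_c / H = 36.52 / 17.4 = 2.099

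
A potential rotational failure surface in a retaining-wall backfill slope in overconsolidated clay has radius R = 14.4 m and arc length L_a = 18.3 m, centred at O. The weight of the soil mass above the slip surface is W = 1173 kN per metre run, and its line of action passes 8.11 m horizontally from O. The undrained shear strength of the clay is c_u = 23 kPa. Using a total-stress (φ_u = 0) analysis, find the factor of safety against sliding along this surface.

Taking moments about the centre O, the resisting moment is provided by the undrained shear strength acting along the arc:
M_R = c_u·L_a·R = 23·18.30·14.4 = 6061.0 kN·m/m
M_D = W·d = 1173·8.11 = 9513.0 kN·m/m
FS = M_R / M_D = 6061.0 / 9513.0 = 0.637

FS = 0.64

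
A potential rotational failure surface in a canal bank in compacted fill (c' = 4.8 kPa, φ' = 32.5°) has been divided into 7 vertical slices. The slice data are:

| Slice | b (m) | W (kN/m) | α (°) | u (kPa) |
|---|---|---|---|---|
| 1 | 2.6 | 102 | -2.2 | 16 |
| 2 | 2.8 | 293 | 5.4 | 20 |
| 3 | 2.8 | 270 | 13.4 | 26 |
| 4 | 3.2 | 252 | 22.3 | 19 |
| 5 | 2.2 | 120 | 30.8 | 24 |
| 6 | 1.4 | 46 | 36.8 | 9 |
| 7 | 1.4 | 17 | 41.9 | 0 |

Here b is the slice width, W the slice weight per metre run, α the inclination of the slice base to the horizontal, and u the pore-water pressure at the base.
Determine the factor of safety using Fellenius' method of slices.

FS = 1.94

Ordinary method of slices: FS = Σ[c'·Δl_i + (W_i cosα_i − u_i·Δl_i)·tanφ'] / Σ W_i sinα_i, with Δl_i = b_i / cosα_i.
Slice 1: Δl = 2.6/cos(-2.2°) = 2.602 m; N'_1 = 102·cos(-2.2°) − 16·2.602 = 60.3; c'Δl = 12.49; W sinα = -3.9
Slice 2: Δl = 2.8/cos5.4° = 2.812 m; N'_2 = 293·cos5.4° − 20·2.812 = 235.5; c'Δl = 13.50; W sinα = 27.6
Slice 3: Δl = 2.8/cos13.4° = 2.878 m; N'_3 = 270·cos13.4° − 26·2.878 = 187.8; c'Δl = 13.82; W sinα = 62.6
Slice 4: Δl = 3.2/cos22.3° = 3.459 m; N'_4 = 252·cos22.3° − 19·3.459 = 167.4; c'Δl = 16.60; W sinα = 95.6
Slice 5: Δl = 2.2/cos30.8° = 2.561 m; N'_5 = 120·cos30.8° − 24·2.561 = 41.6; c'Δl = 12.29; W sinα = 61.4
Slice 6: Δl = 1.4/cos36.8° = 1.748 m; N'_6 = 46·cos36.8° − 9·1.748 = 21.1; c'Δl = 8.39; W sinα = 27.6
Slice 7: Δl = 1.4/cos41.9° = 1.881 m; N'_7 = 17·cos41.9° − 0·1.881 = 12.7; c'Δl = 9.03; W sinα = 11.4
Σc'Δl = 86.1 kN/m; ΣN' = 726.4 kN/m; ΣW sinα = 282.2 kN/m
Resisting = 86.1 + 726.4·tan32.5° = 86.1 + 462.7 = 548.9 kN/m
FS = 548.9 / 282.2 = 1.945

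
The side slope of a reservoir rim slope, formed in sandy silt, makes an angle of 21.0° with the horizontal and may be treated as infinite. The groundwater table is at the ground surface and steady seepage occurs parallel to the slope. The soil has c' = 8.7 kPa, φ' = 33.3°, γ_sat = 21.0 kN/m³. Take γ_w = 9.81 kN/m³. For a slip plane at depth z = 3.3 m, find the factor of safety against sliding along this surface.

FS = 1.29

With seepage parallel to the slope and the water table at the surface, the effective normal stress on the slip plane uses the buoyant unit weight γ' = γ_sat − γ_w while the driving shear stress uses γ_sat:
FS = [c' + γ' z cos²β tanφ'] / [γ_sat z sinβ cosβ]
γ' = 21.0 − 9.81 = 11.19 kN/m³
Numerator = 8.7 + 11.19·3.3·cos²21.0°·tan33.3° = 8.7 + 11.19·3.3·0.8716·0.6569 = 29.841 kPa
Denominator = 21.0·3.3·sin21.0°·cos21.0° = 21.0·3.3·0.3584·0.9336 = 23.185 kPa
FS = 29.841 / 23.185 = 1.287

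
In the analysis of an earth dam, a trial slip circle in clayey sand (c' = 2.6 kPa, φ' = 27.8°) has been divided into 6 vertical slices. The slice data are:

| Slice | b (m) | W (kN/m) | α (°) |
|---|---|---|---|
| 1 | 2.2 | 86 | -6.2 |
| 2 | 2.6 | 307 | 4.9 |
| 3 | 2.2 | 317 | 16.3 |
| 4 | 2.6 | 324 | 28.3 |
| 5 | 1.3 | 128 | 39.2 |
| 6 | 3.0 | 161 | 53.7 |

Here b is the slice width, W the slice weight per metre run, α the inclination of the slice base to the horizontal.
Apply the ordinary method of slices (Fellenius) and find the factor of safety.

Ordinary method of slices: FS = Σ[c'·Δl_i + (W_i cosα_i)·tanφ'] / Σ W_i sinα_i, with Δl_i = b_i / cosα_i.
Slice 1: Δl = 2.2/cos(-6.2°) = 2.213 m; N'_1 = 86·cos(-6.2°) = 85.5; c'Δl = 5.75; W sinα = -9.3
Slice 2: Δl = 2.6/cos4.9° = 2.610 m; N'_2 = 307·cos4.9° = 305.9; c'Δl = 6.78; W sinα = 26.2
Slice 3: Δl = 2.2/cos16.3° = 2.292 m; N'_3 = 317·cos16.3° = 304.3; c'Δl = 5.96; W sinα = 89.0
Slice 4: Δl = 2.6/cos28.3° = 2.953 m; N'_4 = 324·cos28.3° = 285.3; c'Δl = 7.68; W sinα = 153.6
Slice 5: Δl = 1.3/cos39.2° = 1.678 m; N'_5 = 128·cos39.2° = 99.2; c'Δl = 4.36; W sinα = 80.9
Slice 6: Δl = 3.0/cos53.7° = 5.067 m; N'_6 = 161·cos53.7° = 95.3; c'Δl = 13.18; W sinα = 129.8
Σc'Δl = 43.7 kN/m; ΣN' = 1175.4 kN/m; ΣW sinα = 470.2 kN/m
Resisting = 43.7 + 1175.4·tan27.8° = 43.7 + 619.7 = 663.4 kN/m
FS = 663.4 / 470.2 = 1.411

FS = 1.41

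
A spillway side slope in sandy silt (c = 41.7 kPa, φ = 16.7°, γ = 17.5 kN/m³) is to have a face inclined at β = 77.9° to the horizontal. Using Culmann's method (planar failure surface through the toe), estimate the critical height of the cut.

H_c = 17.22 m

Culmann's analysis gives the critical failure plane at α_cr = (β + φ)/2 = (77.9 + 16.7)/2 = 47.3°, and the critical height
H_c = (4c/γ) · sinβ cosφ / [1 − cos(β − φ)]
    = (4·41.7/17.5) · sin77.9°·cos16.7° / [1 − cos(61.2°)]
    = 9.531 · 0.9778·0.9578 / [1 − 0.4818]
    = 9.531 · 0.9365 / 0.5182
    = 17.22 m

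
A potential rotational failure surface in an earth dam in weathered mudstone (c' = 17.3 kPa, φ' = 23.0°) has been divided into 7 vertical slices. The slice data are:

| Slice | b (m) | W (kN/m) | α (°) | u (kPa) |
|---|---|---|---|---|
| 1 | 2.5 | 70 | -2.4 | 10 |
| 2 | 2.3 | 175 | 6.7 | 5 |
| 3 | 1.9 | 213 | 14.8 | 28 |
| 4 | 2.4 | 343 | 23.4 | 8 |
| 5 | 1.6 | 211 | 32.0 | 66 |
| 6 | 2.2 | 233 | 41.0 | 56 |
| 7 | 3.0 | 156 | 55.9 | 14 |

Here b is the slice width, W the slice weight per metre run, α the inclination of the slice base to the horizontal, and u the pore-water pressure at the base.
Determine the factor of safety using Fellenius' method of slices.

FS = 1.08

Ordinary method of slices: FS = Σ[c'·Δl_i + (W_i cosα_i − u_i·Δl_i)·tanφ'] / Σ W_i sinα_i, with Δl_i = b_i / cosα_i.
Slice 1: Δl = 2.5/cos(-2.4°) = 2.502 m; N'_1 = 70·cos(-2.4°) − 10·2.502 = 44.9; c'Δl = 43.29; W sinα = -2.9
Slice 2: Δl = 2.3/cos6.7° = 2.316 m; N'_2 = 175·cos6.7° − 5·2.316 = 162.2; c'Δl = 40.06; W sinα = 20.4
Slice 3: Δl = 1.9/cos14.8° = 1.965 m; N'_3 = 213·cos14.8° − 28·1.965 = 150.9; c'Δl = 34.00; W sinα = 54.4
Slice 4: Δl = 2.4/cos23.4° = 2.615 m; N'_4 = 343·cos23.4° − 8·2.615 = 293.9; c'Δl = 45.24; W sinα = 136.2
Slice 5: Δl = 1.6/cos32.0° = 1.887 m; N'_5 = 211·cos32.0° − 66·1.887 = 54.4; c'Δl = 32.64; W sinα = 111.8
Slice 6: Δl = 2.2/cos41.0° = 2.915 m; N'_6 = 233·cos41.0° − 56·2.915 = 12.6; c'Δl = 50.43; W sinα = 152.9
Slice 7: Δl = 3.0/cos55.9° = 5.351 m; N'_7 = 156·cos55.9° − 14·5.351 = 12.5; c'Δl = 92.57; W sinα = 129.2
Σc'Δl = 338.2 kN/m; ΣN' = 731.5 kN/m; ΣW sinα = 602.0 kN/m
Resisting = 338.2 + 731.5·tan23.0° = 338.2 + 310.5 = 648.7 kN/m
FS = 648.7 / 602.0 = 1.078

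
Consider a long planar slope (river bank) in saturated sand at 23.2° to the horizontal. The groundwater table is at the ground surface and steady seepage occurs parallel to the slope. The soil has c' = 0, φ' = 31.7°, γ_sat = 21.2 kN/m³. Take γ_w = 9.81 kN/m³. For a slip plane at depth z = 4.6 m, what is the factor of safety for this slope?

With seepage parallel to the slope and the water table at the surface, the effective normal stress on the slip plane uses the buoyant unit weight γ' = γ_sat − γ_w while the driving shear stress uses γ_sat:
FS = [c' + γ' z cos²β tanφ'] / [γ_sat z sinβ cosβ]
(For c' = 0 this reduces to FS = (γ'/γ_sat)·tanφ'/tanβ.)
γ' = 21.2 − 9.81 = 11.39 kN/m³
Numerator = 0.0 + 11.39·4.6·cos²23.2°·tan31.7° = 0.0 + 11.39·4.6·0.8448·0.6176 = 27.337 kPa
Denominator = 21.2·4.6·sin23.2°·cos23.2° = 21.2·4.6·0.3939·0.9191 = 35.311 kPa
FS = 27.337 / 35.311 = 0.774

FS = 0.77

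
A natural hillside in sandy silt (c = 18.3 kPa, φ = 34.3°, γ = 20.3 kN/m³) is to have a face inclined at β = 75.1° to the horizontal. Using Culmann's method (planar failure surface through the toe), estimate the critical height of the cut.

Culmann's analysis gives the critical failure plane at α_cr = (β + φ)/2 = (75.1 + 34.3)/2 = 54.7°, and the critical height
H_c = (4c/γ) · sinβ cosφ / [1 − cos(β − φ)]
    = (4·18.3/20.3) · sin75.1°·cos34.3° / [1 − cos(40.8°)]
    = 3.606 · 0.9664·0.8261 / [1 − 0.7570]
    = 3.606 · 0.7983 / 0.2430
    = 11.85 m

H_c = 11.85 m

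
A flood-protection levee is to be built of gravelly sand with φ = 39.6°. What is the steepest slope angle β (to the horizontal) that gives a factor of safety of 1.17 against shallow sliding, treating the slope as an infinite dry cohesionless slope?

For an infinite dry cohesionless slope FS = tanφ/tanβ, so tanβ = tanφ / FS.
tanβ = tan39.6° / 1.17 = 0.8273 / 1.17 = 0.7071
β = arctan(0.7071) = 35.26°

β = 35.3°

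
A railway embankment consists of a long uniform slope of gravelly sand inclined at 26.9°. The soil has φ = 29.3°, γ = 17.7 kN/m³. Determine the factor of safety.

FS = 1.11

For a dry cohesionless infinite slope the factor of safety is FS = tanφ / tanβ.
FS = tan29.3° / tan26.9° = 0.5612 / 0.5073 = 1.106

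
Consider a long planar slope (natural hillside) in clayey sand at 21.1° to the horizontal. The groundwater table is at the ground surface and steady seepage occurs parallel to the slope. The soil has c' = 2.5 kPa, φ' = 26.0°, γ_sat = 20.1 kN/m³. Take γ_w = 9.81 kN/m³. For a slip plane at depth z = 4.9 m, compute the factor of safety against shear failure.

With seepage parallel to the slope and the water table at the surface, the effective normal stress on the slip plane uses the buoyant unit weight γ' = γ_sat − γ_w while the driving shear stress uses γ_sat:
FS = [c' + γ' z cos²β tanφ'] / [γ_sat z sinβ cosβ]
γ' = 20.1 − 9.81 = 10.29 kN/m³
Numerator = 2.5 + 10.29·4.9·cos²21.1°·tan26.0° = 2.5 + 10.29·4.9·0.8704·0.4877 = 23.905 kPa
Denominator = 20.1·4.9·sin21.1°·cos21.1° = 20.1·4.9·0.3600·0.9330 = 33.079 kPa
FS = 23.905 / 33.079 = 0.723

FS = 0.72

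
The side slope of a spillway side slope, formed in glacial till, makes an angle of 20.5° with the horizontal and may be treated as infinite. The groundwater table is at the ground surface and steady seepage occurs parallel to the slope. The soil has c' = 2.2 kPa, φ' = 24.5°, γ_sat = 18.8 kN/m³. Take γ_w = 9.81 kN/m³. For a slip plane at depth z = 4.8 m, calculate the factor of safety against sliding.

FS = 0.66

With seepage parallel to the slope and the water table at the surface, the effective normal stress on the slip plane uses the buoyant unit weight γ' = γ_sat − γ_w while the driving shear stress uses γ_sat:
FS = [c' + γ' z cos²β tanφ'] / [γ_sat z sinβ cosβ]
γ' = 18.8 − 9.81 = 8.99 kN/m³
Numerator = 2.2 + 8.99·4.8·cos²20.5°·tan24.5° = 2.2 + 8.99·4.8·0.8774·0.4557 = 19.454 kPa
Denominator = 18.8·4.8·sin20.5°·cos20.5° = 18.8·4.8·0.3502·0.9367 = 29.601 kPa
FS = 19.454 / 29.601 = 0.657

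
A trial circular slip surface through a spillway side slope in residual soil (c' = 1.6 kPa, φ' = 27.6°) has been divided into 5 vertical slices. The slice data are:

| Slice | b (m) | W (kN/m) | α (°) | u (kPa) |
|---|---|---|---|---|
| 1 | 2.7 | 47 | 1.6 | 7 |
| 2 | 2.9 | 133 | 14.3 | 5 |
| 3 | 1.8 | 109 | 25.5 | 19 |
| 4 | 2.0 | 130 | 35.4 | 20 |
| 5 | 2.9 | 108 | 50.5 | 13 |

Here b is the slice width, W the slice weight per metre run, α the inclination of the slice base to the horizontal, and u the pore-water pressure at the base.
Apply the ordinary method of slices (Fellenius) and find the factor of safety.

Ordinary method of slices: FS = Σ[c'·Δl_i + (W_i cosα_i − u_i·Δl_i)·tanφ'] / Σ W_i sinα_i, with Δl_i = b_i / cosα_i.
Slice 1: Δl = 2.7/cos1.6° = 2.701 m; N'_1 = 47·cos1.6° − 7·2.701 = 28.1; c'Δl = 4.32; W sinα = 1.3
Slice 2: Δl = 2.9/cos14.3° = 2.993 m; N'_2 = 133·cos14.3° − 5·2.993 = 113.9; c'Δl = 4.79; W sinα = 32.9
Slice 3: Δl = 1.8/cos25.5° = 1.994 m; N'_3 = 109·cos25.5° − 19·1.994 = 60.5; c'Δl = 3.19; W sinα = 46.9
Slice 4: Δl = 2.0/cos35.4° = 2.454 m; N'_4 = 130·cos35.4° − 20·2.454 = 56.9; c'Δl = 3.93; W sinα = 75.3
Slice 5: Δl = 2.9/cos50.5° = 4.559 m; N'_5 = 108·cos50.5° − 13·4.559 = 9.4; c'Δl = 7.29; W sinα = 83.3
Σc'Δl = 23.5 kN/m; ΣN' = 268.8 kN/m; ΣW sinα = 239.7 kN/m
Resisting = 23.5 + 268.8·tan27.6° = 23.5 + 140.5 = 164.0 kN/m
FS = 164.0 / 239.7 = 0.684

FS = 0.68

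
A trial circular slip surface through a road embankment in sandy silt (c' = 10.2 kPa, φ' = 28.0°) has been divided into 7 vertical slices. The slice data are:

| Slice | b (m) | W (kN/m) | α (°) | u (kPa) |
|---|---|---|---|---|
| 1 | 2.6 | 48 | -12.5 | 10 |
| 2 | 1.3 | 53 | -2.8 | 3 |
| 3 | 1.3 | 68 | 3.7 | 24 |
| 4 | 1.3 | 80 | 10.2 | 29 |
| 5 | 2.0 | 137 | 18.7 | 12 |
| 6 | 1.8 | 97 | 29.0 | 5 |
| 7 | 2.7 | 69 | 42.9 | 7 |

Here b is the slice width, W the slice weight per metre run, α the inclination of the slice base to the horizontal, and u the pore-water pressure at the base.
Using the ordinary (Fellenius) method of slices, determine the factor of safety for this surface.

FS = 2.32

Ordinary method of slices: FS = Σ[c'·Δl_i + (W_i cosα_i − u_i·Δl_i)·tanφ'] / Σ W_i sinα_i, with Δl_i = b_i / cosα_i.
Slice 1: Δl = 2.6/cos(-12.5°) = 2.663 m; N'_1 = 48·cos(-12.5°) − 10·2.663 = 20.2; c'Δl = 27.16; W sinα = -10.4
Slice 2: Δl = 1.3/cos(-2.8°) = 1.302 m; N'_2 = 53·cos(-2.8°) − 3·1.302 = 49.0; c'Δl = 13.28; W sinα = -2.6
Slice 3: Δl = 1.3/cos3.7° = 1.303 m; N'_3 = 68·cos3.7° − 24·1.303 = 36.6; c'Δl = 13.29; W sinα = 4.4
Slice 4: Δl = 1.3/cos10.2° = 1.321 m; N'_4 = 80·cos10.2° − 29·1.321 = 40.4; c'Δl = 13.47; W sinα = 14.2
Slice 5: Δl = 2.0/cos18.7° = 2.111 m; N'_5 = 137·cos18.7° − 12·2.111 = 104.4; c'Δl = 21.54; W sinα = 43.9
Slice 6: Δl = 1.8/cos29.0° = 2.058 m; N'_6 = 97·cos29.0° − 5·2.058 = 74.5; c'Δl = 20.99; W sinα = 47.0
Slice 7: Δl = 2.7/cos42.9° = 3.686 m; N'_7 = 69·cos42.9° − 7·3.686 = 24.7; c'Δl = 37.60; W sinα = 47.0
Σc'Δl = 147.3 kN/m; ΣN' = 350.0 kN/m; ΣW sinα = 143.5 kN/m
Resisting = 147.3 + 350.0·tan28.0° = 147.3 + 186.1 = 333.4 kN/m
FS = 333.4 / 143.5 = 2.324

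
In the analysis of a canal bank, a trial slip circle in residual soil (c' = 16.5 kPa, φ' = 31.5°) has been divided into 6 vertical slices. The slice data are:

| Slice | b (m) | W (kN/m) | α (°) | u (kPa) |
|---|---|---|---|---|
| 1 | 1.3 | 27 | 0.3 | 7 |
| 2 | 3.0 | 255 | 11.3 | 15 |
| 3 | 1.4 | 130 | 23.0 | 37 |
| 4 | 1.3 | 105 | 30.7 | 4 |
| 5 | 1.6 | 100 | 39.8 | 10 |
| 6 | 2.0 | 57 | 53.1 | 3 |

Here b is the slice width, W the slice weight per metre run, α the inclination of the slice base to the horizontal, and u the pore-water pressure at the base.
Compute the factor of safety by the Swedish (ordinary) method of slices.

FS = 1.84

Ordinary method of slices: FS = Σ[c'·Δl_i + (W_i cosα_i − u_i·Δl_i)·tanφ'] / Σ W_i sinα_i, with Δl_i = b_i / cosα_i.
Slice 1: Δl = 1.3/cos0.3° = 1.300 m; N'_1 = 27·cos0.3° − 7·1.300 = 17.9; c'Δl = 21.45; W sinα = 0.1
Slice 2: Δl = 3.0/cos11.3° = 3.059 m; N'_2 = 255·cos11.3° − 15·3.059 = 204.2; c'Δl = 50.48; W sinα = 50.0
Slice 3: Δl = 1.4/cos23.0° = 1.521 m; N'_3 = 130·cos23.0° − 37·1.521 = 63.4; c'Δl = 25.09; W sinα = 50.8
Slice 4: Δl = 1.3/cos30.7° = 1.512 m; N'_4 = 105·cos30.7° − 4·1.512 = 84.2; c'Δl = 24.95; W sinα = 53.6
Slice 5: Δl = 1.6/cos39.8° = 2.083 m; N'_5 = 100·cos39.8° − 10·2.083 = 56.0; c'Δl = 34.36; W sinα = 64.0
Slice 6: Δl = 2.0/cos53.1° = 3.331 m; N'_6 = 57·cos53.1° − 3·3.331 = 24.2; c'Δl = 54.96; W sinα = 45.6
Σc'Δl = 211.3 kN/m; ΣN' = 449.9 kN/m; ΣW sinα = 264.1 kN/m
Resisting = 211.3 + 449.9·tan31.5° = 211.3 + 275.7 = 487.0 kN/m
FS = 487.0 / 264.1 = 1.844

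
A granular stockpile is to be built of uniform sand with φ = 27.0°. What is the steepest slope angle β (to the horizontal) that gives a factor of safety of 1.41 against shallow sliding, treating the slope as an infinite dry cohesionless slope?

β = 19.9°

For an infinite dry cohesionless slope FS = tanφ/tanβ, so tanβ = tanφ / FS.
tanβ = tan27.0° / 1.41 = 0.5095 / 1.41 = 0.3614
β = arctan(0.3614) = 19.87°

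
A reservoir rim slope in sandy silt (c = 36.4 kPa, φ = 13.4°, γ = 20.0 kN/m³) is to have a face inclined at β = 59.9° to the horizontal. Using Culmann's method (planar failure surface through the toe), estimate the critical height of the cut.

Culmann's analysis gives the critical failure plane at α_cr = (β + φ)/2 = (59.9 + 13.4)/2 = 36.6°, and the critical height
H_c = (4c/γ) · sinβ cosφ / [1 − cos(β − φ)]
    = (4·36.4/20.0) · sin59.9°·cos13.4° / [1 − cos(46.5°)]
    = 7.280 · 0.8652·0.9728 / [1 − 0.6884]
    = 7.280 · 0.8416 / 0.3116
    = 19.66 m

H_c = 19.66 m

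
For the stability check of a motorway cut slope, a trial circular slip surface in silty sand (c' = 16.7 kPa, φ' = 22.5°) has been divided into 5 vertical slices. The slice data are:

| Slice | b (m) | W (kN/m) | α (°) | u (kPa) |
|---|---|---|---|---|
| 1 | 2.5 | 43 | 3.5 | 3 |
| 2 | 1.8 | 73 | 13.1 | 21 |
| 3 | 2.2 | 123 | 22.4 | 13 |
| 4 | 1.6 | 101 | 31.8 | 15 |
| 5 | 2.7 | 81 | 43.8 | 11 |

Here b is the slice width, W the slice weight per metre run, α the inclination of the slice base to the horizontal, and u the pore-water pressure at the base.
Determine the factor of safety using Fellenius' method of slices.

FS = 1.71

Ordinary method of slices: FS = Σ[c'·Δl_i + (W_i cosα_i − u_i·Δl_i)·tanφ'] / Σ W_i sinα_i, with Δl_i = b_i / cosα_i.
Slice 1: Δl = 2.5/cos3.5° = 2.505 m; N'_1 = 43·cos3.5° − 3·2.505 = 35.4; c'Δl = 41.83; W sinα = 2.6
Slice 2: Δl = 1.8/cos13.1° = 1.848 m; N'_2 = 73·cos13.1° − 21·1.848 = 32.3; c'Δl = 30.86; W sinα = 16.5
Slice 3: Δl = 2.2/cos22.4° = 2.380 m; N'_3 = 123·cos22.4° − 13·2.380 = 82.8; c'Δl = 39.74; W sinα = 46.9
Slice 4: Δl = 1.6/cos31.8° = 1.883 m; N'_4 = 101·cos31.8° − 15·1.883 = 57.6; c'Δl = 31.44; W sinα = 53.2
Slice 5: Δl = 2.7/cos43.8° = 3.741 m; N'_5 = 81·cos43.8° − 11·3.741 = 17.3; c'Δl = 62.47; W sinα = 56.1
Σc'Δl = 206.3 kN/m; ΣN' = 225.4 kN/m; ΣW sinα = 175.3 kN/m
Resisting = 206.3 + 225.4·tan22.5° = 206.3 + 93.4 = 299.7 kN/m
FS = 299.7 / 175.3 = 1.709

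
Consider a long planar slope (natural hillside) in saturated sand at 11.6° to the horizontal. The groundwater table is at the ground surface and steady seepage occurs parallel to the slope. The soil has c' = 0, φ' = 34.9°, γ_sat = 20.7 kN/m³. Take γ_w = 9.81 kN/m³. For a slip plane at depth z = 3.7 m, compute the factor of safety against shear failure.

FS = 1.79

With seepage parallel to the slope and the water table at the surface, the effective normal stress on the slip plane uses the buoyant unit weight γ' = γ_sat − γ_w while the driving shear stress uses γ_sat:
FS = [c' + γ' z cos²β tanφ'] / [γ_sat z sinβ cosβ]
(For c' = 0 this reduces to FS = (γ'/γ_sat)·tanφ'/tanβ.)
γ' = 20.7 − 9.81 = 10.89 kN/m³
Numerator = 0.0 + 10.89·3.7·cos²11.6°·tan34.9° = 0.0 + 10.89·3.7·0.9596·0.6976 = 26.972 kPa
Denominator = 20.7·3.7·sin11.6°·cos11.6° = 20.7·3.7·0.2011·0.9796 = 15.086 kPa
FS = 26.972 / 15.086 = 1.788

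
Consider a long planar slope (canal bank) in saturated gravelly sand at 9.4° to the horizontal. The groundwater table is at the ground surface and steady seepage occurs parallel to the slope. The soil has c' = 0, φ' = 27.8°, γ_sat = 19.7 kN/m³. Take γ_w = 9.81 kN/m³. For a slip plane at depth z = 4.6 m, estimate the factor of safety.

With seepage parallel to the slope and the water table at the surface, the effective normal stress on the slip plane uses the buoyant unit weight γ' = γ_sat − γ_w while the driving shear stress uses γ_sat:
FS = [c' + γ' z cos²β tanφ'] / [γ_sat z sinβ cosβ]
(For c' = 0 this reduces to FS = (γ'/γ_sat)·tanφ'/tanβ.)
γ' = 19.7 − 9.81 = 9.89 kN/m³
Numerator = 0.0 + 9.89·4.6·cos²9.4°·tan27.8° = 0.0 + 9.89·4.6·0.9733·0.5272 = 23.346 kPa
Denominator = 19.7·4.6·sin9.4°·cos9.4° = 19.7·4.6·0.1633·0.9866 = 14.602 kPa
FS = 23.346 / 14.602 = 1.599

FS = 1.60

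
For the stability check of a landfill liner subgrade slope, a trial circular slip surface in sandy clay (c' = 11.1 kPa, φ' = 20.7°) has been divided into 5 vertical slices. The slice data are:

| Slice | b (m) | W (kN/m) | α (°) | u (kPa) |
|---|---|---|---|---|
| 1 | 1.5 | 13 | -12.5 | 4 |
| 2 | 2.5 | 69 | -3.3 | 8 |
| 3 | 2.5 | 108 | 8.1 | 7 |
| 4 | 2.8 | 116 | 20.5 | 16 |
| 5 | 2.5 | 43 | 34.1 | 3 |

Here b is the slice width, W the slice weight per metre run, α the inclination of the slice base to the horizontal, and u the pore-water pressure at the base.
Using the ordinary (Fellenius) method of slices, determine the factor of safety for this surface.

FS = 3.11

Ordinary method of slices: FS = Σ[c'·Δl_i + (W_i cosα_i − u_i·Δl_i)·tanφ'] / Σ W_i sinα_i, with Δl_i = b_i / cosα_i.
Slice 1: Δl = 1.5/cos(-12.5°) = 1.536 m; N'_1 = 13·cos(-12.5°) − 4·1.536 = 6.5; c'Δl = 17.05; W sinα = -2.8
Slice 2: Δl = 2.5/cos(-3.3°) = 2.504 m; N'_2 = 69·cos(-3.3°) − 8·2.504 = 48.9; c'Δl = 27.80; W sinα = -4.0
Slice 3: Δl = 2.5/cos8.1° = 2.525 m; N'_3 = 108·cos8.1° − 7·2.525 = 89.2; c'Δl = 28.03; W sinα = 15.2
Slice 4: Δl = 2.8/cos20.5° = 2.989 m; N'_4 = 116·cos20.5° − 16·2.989 = 60.8; c'Δl = 33.18; W sinα = 40.6
Slice 5: Δl = 2.5/cos34.1° = 3.019 m; N'_5 = 43·cos34.1° − 3·3.019 = 26.5; c'Δl = 33.51; W sinα = 24.1
Σc'Δl = 139.6 kN/m; ΣN' = 232.0 kN/m; ΣW sinα = 73.2 kN/m
Resisting = 139.6 + 232.0·tan20.7° = 139.6 + 87.7 = 227.2 kN/m
FS = 227.2 / 73.2 = 3.106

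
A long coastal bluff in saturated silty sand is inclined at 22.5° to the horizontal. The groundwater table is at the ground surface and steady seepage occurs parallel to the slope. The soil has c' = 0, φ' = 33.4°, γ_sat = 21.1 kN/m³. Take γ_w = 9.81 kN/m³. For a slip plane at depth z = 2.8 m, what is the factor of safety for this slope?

With seepage parallel to the slope and the water table at the surface, the effective normal stress on the slip plane uses the buoyant unit weight γ' = γ_sat − γ_w while the driving shear stress uses γ_sat:
FS = [c' + γ' z cos²β tanφ'] / [γ_sat z sinβ cosβ]
(For c' = 0 this reduces to FS = (γ'/γ_sat)·tanφ'/tanβ.)
γ' = 21.1 − 9.81 = 11.29 kN/m³
Numerator = 0.0 + 11.29·2.8·cos²22.5°·tan33.4° = 0.0 + 11.29·2.8·0.8536·0.6594 = 17.792 kPa
Denominator = 21.1·2.8·sin22.5°·cos22.5° = 21.1·2.8·0.3827·0.9239 = 20.888 kPa
FS = 17.792 / 20.888 = 0.852

FS = 0.85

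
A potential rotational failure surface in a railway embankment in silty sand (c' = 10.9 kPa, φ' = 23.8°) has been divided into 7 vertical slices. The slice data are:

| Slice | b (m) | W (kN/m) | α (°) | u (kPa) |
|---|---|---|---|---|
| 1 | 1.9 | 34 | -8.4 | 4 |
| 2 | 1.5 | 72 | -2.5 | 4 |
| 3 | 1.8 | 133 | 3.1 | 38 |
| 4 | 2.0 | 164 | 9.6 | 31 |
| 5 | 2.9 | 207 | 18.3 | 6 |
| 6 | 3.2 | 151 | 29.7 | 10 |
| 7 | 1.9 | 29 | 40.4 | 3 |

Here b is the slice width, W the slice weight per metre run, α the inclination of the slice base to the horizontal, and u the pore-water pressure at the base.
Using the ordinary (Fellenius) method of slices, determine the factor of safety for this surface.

FS = 2.26

Ordinary method of slices: FS = Σ[c'·Δl_i + (W_i cosα_i − u_i·Δl_i)·tanφ'] / Σ W_i sinα_i, with Δl_i = b_i / cosα_i.
Slice 1: Δl = 1.9/cos(-8.4°) = 1.921 m; N'_1 = 34·cos(-8.4°) − 4·1.921 = 26.0; c'Δl = 20.93; W sinα = -5.0
Slice 2: Δl = 1.5/cos(-2.5°) = 1.501 m; N'_2 = 72·cos(-2.5°) − 4·1.501 = 65.9; c'Δl = 16.37; W sinα = -3.1
Slice 3: Δl = 1.8/cos3.1° = 1.803 m; N'_3 = 133·cos3.1° − 38·1.803 = 64.3; c'Δl = 19.65; W sinα = 7.2
Slice 4: Δl = 2.0/cos9.6° = 2.028 m; N'_4 = 164·cos9.6° − 31·2.028 = 98.8; c'Δl = 22.11; W sinα = 27.4
Slice 5: Δl = 2.9/cos18.3° = 3.054 m; N'_5 = 207·cos18.3° − 6·3.054 = 178.2; c'Δl = 33.29; W sinα = 65.0
Slice 6: Δl = 3.2/cos29.7° = 3.684 m; N'_6 = 151·cos29.7° − 10·3.684 = 94.3; c'Δl = 40.16; W sinα = 74.8
Slice 7: Δl = 1.9/cos40.4° = 2.495 m; N'_7 = 29·cos40.4° − 3·2.495 = 14.6; c'Δl = 27.19; W sinα = 18.8
Σc'Δl = 179.7 kN/m; ΣN' = 542.1 kN/m; ΣW sinα = 185.0 kN/m
Resisting = 179.7 + 542.1·tan23.8° = 179.7 + 239.1 = 418.8 kN/m
FS = 418.8 / 185.0 = 2.263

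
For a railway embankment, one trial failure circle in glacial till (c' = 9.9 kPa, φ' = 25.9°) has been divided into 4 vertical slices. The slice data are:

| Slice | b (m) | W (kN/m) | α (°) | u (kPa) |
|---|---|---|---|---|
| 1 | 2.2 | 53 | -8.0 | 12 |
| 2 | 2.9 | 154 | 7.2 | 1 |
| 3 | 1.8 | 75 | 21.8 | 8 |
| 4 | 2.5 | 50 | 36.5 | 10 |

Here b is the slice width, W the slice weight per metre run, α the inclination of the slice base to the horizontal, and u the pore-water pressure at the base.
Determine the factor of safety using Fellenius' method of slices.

FS = 3.12

Ordinary method of slices: FS = Σ[c'·Δl_i + (W_i cosα_i − u_i·Δl_i)·tanφ'] / Σ W_i sinα_i, with Δl_i = b_i / cosα_i.
Slice 1: Δl = 2.2/cos(-8.0°) = 2.222 m; N'_1 = 53·cos(-8.0°) − 12·2.222 = 25.8; c'Δl = 21.99; W sinα = -7.4
Slice 2: Δl = 2.9/cos7.2° = 2.923 m; N'_2 = 154·cos7.2° − 1·2.923 = 149.9; c'Δl = 28.94; W sinα = 19.3
Slice 3: Δl = 1.8/cos21.8° = 1.939 m; N'_3 = 75·cos21.8° − 8·1.939 = 54.1; c'Δl = 19.19; W sinα = 27.9
Slice 4: Δl = 2.5/cos36.5° = 3.110 m; N'_4 = 50·cos36.5° − 10·3.110 = 9.1; c'Δl = 30.79; W sinα = 29.7
Σc'Δl = 100.9 kN/m; ΣN' = 238.9 kN/m; ΣW sinα = 69.5 kN/m
Resisting = 100.9 + 238.9·tan25.9° = 100.9 + 116.0 = 216.9 kN/m
FS = 216.9 / 69.5 = 3.120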